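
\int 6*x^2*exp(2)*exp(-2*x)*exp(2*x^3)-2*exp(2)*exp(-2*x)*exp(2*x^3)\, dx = exp(2*x^3 - 2*x + 2) + C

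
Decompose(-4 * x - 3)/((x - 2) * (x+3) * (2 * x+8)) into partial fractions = 13/(12*(x + 4)) - 9/(10*(x + 3)) - 11/(60*(x - 2))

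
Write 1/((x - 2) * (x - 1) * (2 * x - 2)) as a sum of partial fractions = -1/(2*(x - 1)) - 1/(2*(x - 1)^2) + 1/(2*(x - 2))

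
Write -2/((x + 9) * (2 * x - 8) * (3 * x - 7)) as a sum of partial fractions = 9/(170*(3*x - 7)) - 1/(442*(x + 9)) - 1/(65*(x - 4))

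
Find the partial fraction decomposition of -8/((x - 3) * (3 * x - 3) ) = 4/(3*(x - 1)) - 4/(3*(x - 3))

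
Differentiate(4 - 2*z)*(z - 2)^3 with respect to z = -8*z^3 + 48*z^2 - 96*z + 64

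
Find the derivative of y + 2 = 1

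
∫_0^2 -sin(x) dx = -1 + cos(2)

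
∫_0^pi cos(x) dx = 0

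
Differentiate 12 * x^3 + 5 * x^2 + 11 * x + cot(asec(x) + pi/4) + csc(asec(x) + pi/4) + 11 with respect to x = (36*x^4*sqrt(1 - 1/x^2) + 10*x^3*sqrt(1 - 1/x^2) + 11*x^2*sqrt(1 - 1/x^2) - cot(asec(x) + pi/4)^2 - cot(asec(x) + pi/4)*csc(asec(x) + pi/4) - 1)/(x^2*sqrt(1 - 1/x^2))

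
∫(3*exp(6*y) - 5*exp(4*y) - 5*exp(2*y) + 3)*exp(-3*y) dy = -10*sinh(y) + 2*sinh(3*y) + C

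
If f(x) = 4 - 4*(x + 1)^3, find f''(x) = -24*x - 24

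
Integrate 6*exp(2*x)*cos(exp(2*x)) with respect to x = 3*sin(exp(2*x)) + C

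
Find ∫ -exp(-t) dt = exp(-t) + C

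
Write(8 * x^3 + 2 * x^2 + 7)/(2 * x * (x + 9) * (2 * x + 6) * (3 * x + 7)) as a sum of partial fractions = 323/(160*(3*x + 7)) + 5663/(4320*(x + 9)) - 191/(144*(x + 3)) + 1/(108*x)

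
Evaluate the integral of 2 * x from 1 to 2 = 3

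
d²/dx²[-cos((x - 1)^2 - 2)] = 4*x^2*cos(-x^2 + 2*x + 1) - 8*x*cos(-x^2 + 2*x + 1) - 2*sin(-x^2 + 2*x + 1) + 4*cos(-x^2 + 2*x + 1)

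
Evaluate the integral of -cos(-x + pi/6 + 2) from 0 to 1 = -sin(pi/6 + 2) + sin(pi/6 + 1)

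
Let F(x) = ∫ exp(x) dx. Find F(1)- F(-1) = E - exp(-1)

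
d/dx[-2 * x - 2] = -2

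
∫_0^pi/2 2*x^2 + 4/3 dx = 2*pi/3 + pi^3/12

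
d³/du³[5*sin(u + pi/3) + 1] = -5*cos(u + pi/3)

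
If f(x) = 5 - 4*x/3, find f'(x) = -4/3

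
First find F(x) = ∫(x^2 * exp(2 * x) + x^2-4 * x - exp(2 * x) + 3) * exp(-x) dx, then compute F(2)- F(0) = -exp(-2) + exp(2)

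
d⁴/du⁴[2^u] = 2^u*log(2)^4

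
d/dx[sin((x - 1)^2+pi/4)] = 2*x*cos(x^2 - 2*x + pi/4 + 1) - 2*cos(x^2 - 2*x + pi/4 + 1)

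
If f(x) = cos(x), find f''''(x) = cos(x)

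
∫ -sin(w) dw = cos(w) + C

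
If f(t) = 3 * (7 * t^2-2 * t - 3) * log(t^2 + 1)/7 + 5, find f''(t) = (42*t^4*log(t^2 + 1) + 126*t^4 - 12*t^3 + 84*t^2*log(t^2 + 1) + 228*t^2 - 36*t + 42*log(t^2 + 1) - 18)/(7*t^4 + 14*t^2 + 7)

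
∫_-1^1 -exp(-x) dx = -E + exp(-1)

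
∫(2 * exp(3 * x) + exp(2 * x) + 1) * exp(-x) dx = 2*(exp(x) + 1)*sinh(x) + C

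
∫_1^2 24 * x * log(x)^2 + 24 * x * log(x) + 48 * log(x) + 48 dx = -27 + 24*log(2) + 3*(8*log(2) + 6)^2/4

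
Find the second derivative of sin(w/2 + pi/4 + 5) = -sin(w/2 + pi/4 + 5)/4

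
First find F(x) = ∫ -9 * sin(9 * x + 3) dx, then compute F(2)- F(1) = -cos(12) + cos(21)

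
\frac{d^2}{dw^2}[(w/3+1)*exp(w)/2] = w*exp(w)/6 + 5*exp(w)/6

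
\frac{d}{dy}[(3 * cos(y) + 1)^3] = 9*(9*sin(y)^2 - 6*cos(y) - 10)*sin(y)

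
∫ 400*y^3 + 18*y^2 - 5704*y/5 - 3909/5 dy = 100*y^4 + 6*y^3 - 2852*y^2/5 - 3909*y/5 + C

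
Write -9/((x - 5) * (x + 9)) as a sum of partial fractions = 9/(14*(x + 9)) - 9/(14*(x - 5))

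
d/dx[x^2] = 2*x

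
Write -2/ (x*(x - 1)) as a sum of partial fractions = -2/(x - 1) + 2/x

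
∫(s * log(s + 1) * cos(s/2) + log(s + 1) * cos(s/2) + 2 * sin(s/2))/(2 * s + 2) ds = log(s + 1)*sin(s/2) + C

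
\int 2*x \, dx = x^2 + C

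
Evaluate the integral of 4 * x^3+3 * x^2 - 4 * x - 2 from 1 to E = 2 + (1 + E)*(-2*E + exp(3))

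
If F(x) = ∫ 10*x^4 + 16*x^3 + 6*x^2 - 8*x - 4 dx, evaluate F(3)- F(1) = 816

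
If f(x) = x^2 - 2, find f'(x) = 2*x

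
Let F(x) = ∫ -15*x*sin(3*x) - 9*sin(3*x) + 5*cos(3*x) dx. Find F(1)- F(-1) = 10*cos(3)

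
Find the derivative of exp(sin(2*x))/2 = exp(sin(2*x))*cos(2*x)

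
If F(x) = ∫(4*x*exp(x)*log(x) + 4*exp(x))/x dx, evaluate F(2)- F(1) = 4*exp(2)*log(2)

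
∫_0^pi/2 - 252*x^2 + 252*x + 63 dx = -21*pi^3/2 + 63*pi/2 + 63*pi^2/2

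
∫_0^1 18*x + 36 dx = 45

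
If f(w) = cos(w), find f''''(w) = cos(w)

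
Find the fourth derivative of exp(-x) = exp(-x)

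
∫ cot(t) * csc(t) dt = -csc(t) + C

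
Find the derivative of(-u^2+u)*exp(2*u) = -2*u^2*exp(2*u) + exp(2*u)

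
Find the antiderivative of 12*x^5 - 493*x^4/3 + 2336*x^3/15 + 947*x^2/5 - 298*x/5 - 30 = 2*x^6 - 493*x^5/15 + 584*x^4/15 + 947*x^3/15 - 149*x^2/5 - 30*x + C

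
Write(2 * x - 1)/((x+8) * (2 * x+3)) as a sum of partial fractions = -8/(13*(2*x + 3)) + 17/(13*(x + 8))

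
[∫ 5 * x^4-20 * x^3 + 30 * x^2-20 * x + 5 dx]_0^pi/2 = (-1 + pi/2)^5 + 1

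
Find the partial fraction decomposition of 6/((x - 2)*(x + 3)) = -6/(5*(x + 3)) + 6/(5*(x - 2))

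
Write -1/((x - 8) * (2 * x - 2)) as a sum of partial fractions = 1/(14*(x - 1)) - 1/(14*(x - 8))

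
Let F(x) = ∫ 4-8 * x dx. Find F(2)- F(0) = -8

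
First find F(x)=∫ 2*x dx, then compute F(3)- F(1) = 8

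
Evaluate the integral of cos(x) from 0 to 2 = sin(2)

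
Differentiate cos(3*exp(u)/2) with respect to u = -3*exp(u)*sin(3*exp(u)/2)/2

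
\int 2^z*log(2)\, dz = 2^z + C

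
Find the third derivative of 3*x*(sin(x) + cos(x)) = 3*x*sin(x) - 3*x*cos(x) - 9*sin(x) - 9*cos(x)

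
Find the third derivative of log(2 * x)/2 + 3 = x^(-3)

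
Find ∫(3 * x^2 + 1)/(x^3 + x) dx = log(x^3 + x) + C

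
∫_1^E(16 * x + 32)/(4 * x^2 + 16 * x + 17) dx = -2*log(37) + 2*log(1 + (-2*E - 4)^2)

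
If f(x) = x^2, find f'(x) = 2*x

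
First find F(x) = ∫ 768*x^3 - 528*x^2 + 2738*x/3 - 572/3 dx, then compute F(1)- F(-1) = -2200/3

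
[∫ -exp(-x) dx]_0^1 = -1 + exp(-1)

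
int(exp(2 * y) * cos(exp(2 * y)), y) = sin(exp(2*y))/2 + C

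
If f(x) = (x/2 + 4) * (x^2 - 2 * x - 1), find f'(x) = 3*x^2/2 + 6*x - 17/2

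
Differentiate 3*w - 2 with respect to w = 3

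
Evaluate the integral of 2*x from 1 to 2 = 3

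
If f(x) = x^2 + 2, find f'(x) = 2*x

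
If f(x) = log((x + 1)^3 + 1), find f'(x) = (3*x^2 + 6*x + 3)/(x^3 + 3*x^2 + 3*x + 2)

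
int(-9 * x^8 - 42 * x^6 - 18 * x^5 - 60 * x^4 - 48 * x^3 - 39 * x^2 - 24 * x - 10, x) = -x^9 - 6*x^7 - 3*x^6 - 12*x^5 - 12*x^4 - 13*x^3 - 12*x^2 - 10*x + C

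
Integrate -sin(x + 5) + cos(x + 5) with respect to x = sqrt(2)*sin(x + pi/4 + 5) + C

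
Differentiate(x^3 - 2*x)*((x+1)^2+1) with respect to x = 5*x^4 + 8*x^3 - 8*x - 4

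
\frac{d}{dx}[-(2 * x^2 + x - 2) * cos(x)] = 2*x^2*sin(x) + x*sin(x) - 4*x*cos(x) - 2*sin(x) - cos(x)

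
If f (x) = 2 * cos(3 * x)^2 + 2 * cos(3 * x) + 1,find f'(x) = -6*sin(3*x) - 6*sin(6*x)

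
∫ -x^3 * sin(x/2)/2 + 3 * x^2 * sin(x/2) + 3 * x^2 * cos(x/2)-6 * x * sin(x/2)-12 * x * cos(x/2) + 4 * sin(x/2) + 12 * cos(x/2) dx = (x - 2)^3*cos(x/2) + C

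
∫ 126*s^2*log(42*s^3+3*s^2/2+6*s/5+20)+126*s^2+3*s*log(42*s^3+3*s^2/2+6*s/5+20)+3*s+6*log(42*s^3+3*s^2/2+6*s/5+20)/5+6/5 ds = (420*s^3 + 15*s^2 + 12*s + 200)*log(42*s^3 + 3*s^2/2 + 6*s/5 + 20)/10 + C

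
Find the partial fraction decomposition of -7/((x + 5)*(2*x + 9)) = -14/(2*x + 9) + 7/(x + 5)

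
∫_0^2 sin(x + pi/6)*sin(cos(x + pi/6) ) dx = -cos(sqrt(3)/2) + cos(cos(pi/6 + 2))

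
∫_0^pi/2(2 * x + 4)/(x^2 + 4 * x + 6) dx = -log(6) + log(2 + (pi/2 + 2)^2)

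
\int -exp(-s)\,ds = exp(-s) + C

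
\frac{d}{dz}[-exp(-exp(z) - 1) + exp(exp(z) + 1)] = (exp(z) + exp(z + 2*exp(z) + 2))*exp(-exp(z) - 1)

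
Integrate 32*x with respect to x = 16*x^2 + C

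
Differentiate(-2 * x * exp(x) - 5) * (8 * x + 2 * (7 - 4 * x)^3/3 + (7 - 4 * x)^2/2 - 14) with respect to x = 256*x^4*exp(x)/3 - 368*x^3*exp(x)/3 - 568*x^2*exp(x) + 640*x^2 + 3509*x*exp(x)/3 - 2320*x - 1435*exp(x)/3 + 2060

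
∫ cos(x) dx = sin(x) + C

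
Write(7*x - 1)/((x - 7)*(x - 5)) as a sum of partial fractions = -17/(x - 5) + 24/(x - 7)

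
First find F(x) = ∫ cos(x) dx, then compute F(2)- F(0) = sin(2)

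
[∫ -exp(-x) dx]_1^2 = -exp(-1) + exp(-2)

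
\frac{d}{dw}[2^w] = 2^w*log(2)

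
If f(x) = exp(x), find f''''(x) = exp(x)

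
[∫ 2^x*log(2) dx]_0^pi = -1 + 2^pi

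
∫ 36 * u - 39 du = 18*u^2 - 39*u + C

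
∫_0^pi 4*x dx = 2*pi^2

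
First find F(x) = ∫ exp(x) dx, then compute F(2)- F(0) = -1 + exp(2)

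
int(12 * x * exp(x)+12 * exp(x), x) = 12*x*exp(x) + C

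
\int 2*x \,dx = x^2 + C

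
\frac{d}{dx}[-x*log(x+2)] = (-x*log(x + 2) - x - 2*log(x + 2))/(x + 2)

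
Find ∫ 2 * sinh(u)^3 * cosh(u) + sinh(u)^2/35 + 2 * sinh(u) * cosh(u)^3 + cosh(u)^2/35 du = sinh(2*u)/70 + cosh(4*u)/8 + C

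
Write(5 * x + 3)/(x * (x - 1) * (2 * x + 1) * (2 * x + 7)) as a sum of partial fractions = 29/(189*(2*x + 7)) + 1/(9*(2*x + 1)) + 8/(27*(x - 1)) - 3/(7*x)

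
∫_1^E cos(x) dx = -sin(1) + sin(E)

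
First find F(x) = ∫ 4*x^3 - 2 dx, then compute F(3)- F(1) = 76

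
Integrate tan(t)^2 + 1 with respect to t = tan(t) + C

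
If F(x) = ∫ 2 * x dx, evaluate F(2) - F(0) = 4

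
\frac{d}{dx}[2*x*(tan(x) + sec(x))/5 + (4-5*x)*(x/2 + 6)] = 2*x*tan(x)^2/5 + 2*x*tan(x)*sec(x)/5 - 23*x/5 + 2*tan(x)/5 + 2*sec(x)/5 - 28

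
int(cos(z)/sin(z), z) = log(sin(z)/2) + C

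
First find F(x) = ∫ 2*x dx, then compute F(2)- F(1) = 3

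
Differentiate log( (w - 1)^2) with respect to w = 2/(w - 1)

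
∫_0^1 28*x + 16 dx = 30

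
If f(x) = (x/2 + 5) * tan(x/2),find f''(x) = (x*sin(x/2)/cos(x/2) + 10*sin(x/2)/cos(x/2) + 2)/(4*cos(x/2)^2)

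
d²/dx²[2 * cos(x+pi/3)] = -2*cos(x + pi/3)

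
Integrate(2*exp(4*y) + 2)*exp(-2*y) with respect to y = 2*sinh(2*y) + C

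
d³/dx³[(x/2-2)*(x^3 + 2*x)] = 12*x - 12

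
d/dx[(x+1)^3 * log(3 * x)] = (3*x^3*log(x) + x^3 + 3*x^3*log(3) + 6*x^2*log(x) + 3*x^2 + 6*x^2*log(3) + 3*x*log(x) + 3*x + 3*x*log(3) + 1)/x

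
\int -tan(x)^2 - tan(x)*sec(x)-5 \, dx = -4*x - tan(x) - 1/cos(x) + C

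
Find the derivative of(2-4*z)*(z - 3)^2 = -12*z^2 + 52*z - 48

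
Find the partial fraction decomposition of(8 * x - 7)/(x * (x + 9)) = 79/(9*(x + 9)) - 7/(9*x)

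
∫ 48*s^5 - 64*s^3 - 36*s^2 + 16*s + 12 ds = 8*s^6 - 16*s^4 - 12*s^3 + 8*s^2 + 12*s + C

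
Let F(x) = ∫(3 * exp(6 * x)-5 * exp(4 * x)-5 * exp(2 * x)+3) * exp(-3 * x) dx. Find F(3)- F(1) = -2*exp(3) - (E - exp(-1))^3 - 2*exp(-1) + 2*exp(-3) + 2*E + (-exp(-3) + exp(3))^3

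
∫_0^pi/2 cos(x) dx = 1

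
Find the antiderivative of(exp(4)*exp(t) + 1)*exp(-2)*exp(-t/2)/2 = 2*sinh(t/2 + 2) + C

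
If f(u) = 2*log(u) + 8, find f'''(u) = 4/u^3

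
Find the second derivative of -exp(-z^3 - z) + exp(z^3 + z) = (9*z^4*exp(2*z^3 + 2*z) - 9*z^4 + 6*z^2*exp(2*z^3 + 2*z) - 6*z^2 + 6*z*exp(2*z^3 + 2*z) + 6*z + exp(2*z^3 + 2*z) - 1)*exp(-z^3 - z)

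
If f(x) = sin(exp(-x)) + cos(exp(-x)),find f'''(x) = sqrt(2)*(-exp(2*x)*sin(pi/4 - exp(-x)) + 3*exp(x)*sin(pi/4 + exp(-x)) + sin(pi/4 - exp(-x)))*exp(-3*x)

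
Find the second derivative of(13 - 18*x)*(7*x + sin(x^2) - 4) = 72*x^3*sin(x^2) - 52*x^2*sin(x^2) - 108*x*cos(x^2) + 26*cos(x^2) - 252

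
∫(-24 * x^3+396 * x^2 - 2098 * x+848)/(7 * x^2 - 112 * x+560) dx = -12*x^2/7 + 12*x/7 + log((x - 8)^2/16 + 1) + C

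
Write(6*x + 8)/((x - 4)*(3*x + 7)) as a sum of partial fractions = 18/(19*(3*x + 7)) + 32/(19*(x - 4))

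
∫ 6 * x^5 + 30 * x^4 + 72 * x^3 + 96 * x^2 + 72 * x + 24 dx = x^6 + 6*x^5 + 18*x^4 + 32*x^3 + 36*x^2 + 24*x + C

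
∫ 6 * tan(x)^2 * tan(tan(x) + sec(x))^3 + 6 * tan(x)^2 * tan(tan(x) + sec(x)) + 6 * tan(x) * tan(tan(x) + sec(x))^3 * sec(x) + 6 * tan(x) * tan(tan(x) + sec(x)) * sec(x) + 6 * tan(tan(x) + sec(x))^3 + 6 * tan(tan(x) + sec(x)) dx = 3*tan(tan(x) + sec(x))^2 + C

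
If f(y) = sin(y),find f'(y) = cos(y)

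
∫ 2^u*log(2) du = 2^u + C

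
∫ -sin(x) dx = cos(x) + C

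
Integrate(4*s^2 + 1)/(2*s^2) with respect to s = 2*s - 1/(2*s) + C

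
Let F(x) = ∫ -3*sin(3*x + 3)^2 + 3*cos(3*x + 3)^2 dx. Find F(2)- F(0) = sin(18)/2 - sin(6)/2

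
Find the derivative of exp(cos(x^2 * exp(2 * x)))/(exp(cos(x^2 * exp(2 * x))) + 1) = -2*x*(x + 1)*exp(2*x)*exp(cos(x^2*exp(2*x)))*sin(x^2*exp(2*x))/(exp(cos(x^2*exp(2*x))) + 1)^2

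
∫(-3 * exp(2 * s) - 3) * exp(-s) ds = -6*sinh(s) + C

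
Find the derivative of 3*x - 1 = 3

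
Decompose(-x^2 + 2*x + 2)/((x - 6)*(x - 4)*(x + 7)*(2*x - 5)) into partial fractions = 2/(133*(2*x - 5)) + 61/(2717*(x + 7)) + 1/(11*(x - 4)) - 11/(91*(x - 6))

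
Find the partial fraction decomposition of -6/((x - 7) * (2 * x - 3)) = 12/(11*(2*x - 3)) - 6/(11*(x - 7))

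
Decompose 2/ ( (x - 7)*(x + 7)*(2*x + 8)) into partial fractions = 1/(42*(x + 7)) - 1/(33*(x + 4)) + 1/(154*(x - 7))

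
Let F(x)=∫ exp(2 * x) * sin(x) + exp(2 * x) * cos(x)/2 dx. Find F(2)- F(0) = exp(4)*sin(2)/2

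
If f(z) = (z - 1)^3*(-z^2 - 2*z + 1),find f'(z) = -5*z^4 + 4*z^3 + 12*z^2 - 16*z + 5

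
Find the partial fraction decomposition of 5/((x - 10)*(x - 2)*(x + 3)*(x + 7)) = -5/(612*(x + 7)) + 1/(52*(x + 3)) - 1/(72*(x - 2)) + 5/(1768*(x - 10))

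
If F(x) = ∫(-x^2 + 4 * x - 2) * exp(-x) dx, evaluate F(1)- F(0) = -exp(-1)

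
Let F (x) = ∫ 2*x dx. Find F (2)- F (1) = 3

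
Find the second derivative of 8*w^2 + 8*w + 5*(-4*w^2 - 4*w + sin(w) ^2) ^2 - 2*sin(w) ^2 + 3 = -80*w^2*cos(2*w) + 960*w^2 - 160*w*sin(2*w) - 80*w*cos(2*w) + 960*w - 20*(1 - cos(2*w))^2 - 80*sin(2*w) + 6*cos(2*w) + 166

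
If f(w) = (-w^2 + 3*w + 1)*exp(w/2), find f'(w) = -w^2*exp(w/2)/2 - w*exp(w/2)/2 + 7*exp(w/2)/2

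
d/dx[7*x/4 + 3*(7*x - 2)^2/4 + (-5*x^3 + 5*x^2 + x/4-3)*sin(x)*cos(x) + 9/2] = -5*x^3*cos(2*x) - 15*x^2*sin(2*x)/2 + 5*x^2*cos(2*x) + 5*x*sin(2*x) + x*cos(2*x)/4 + 147*x/2 + sin(2*x)/8 - 3*cos(2*x) - 77/4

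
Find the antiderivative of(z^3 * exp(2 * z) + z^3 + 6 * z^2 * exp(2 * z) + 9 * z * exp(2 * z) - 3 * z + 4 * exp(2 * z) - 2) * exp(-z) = 2*(z + 1)^3*sinh(z) + C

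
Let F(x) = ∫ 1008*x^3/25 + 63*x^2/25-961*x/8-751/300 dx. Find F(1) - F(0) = -2479/48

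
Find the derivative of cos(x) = -sin(x)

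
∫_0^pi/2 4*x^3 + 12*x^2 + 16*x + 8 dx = -4 + (1 + (1 + pi/2)^2)^2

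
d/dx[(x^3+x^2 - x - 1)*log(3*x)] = (3*x^3*log(x) + x^3 + 3*x^3*log(3) + 2*x^2*log(x) + x^2 + 2*x^2*log(3) - x*log(x) - x*log(3) - x - 1)/x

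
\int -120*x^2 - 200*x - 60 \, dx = -40*x^3 - 100*x^2 - 60*x + C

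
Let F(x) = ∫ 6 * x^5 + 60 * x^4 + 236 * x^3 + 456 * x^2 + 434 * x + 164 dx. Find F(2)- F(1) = 3199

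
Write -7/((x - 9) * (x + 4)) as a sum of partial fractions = 7/(13*(x + 4)) - 7/(13*(x - 9))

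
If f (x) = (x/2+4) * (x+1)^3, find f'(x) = 2*x^3 + 33*x^2/2 + 27*x + 25/2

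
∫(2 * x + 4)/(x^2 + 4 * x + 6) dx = log((x + 2)^2 + 2) + C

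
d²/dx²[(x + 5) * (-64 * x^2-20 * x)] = -384*x - 680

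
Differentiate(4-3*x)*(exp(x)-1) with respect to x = -3*x*exp(x) + exp(x) + 3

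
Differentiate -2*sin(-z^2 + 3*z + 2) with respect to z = 2*(2*z - 3)*cos(-z^2 + 3*z + 2)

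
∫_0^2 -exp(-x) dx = -1 + exp(-2)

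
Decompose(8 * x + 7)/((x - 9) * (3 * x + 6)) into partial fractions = 3/(11*(x + 2)) + 79/(33*(x - 9))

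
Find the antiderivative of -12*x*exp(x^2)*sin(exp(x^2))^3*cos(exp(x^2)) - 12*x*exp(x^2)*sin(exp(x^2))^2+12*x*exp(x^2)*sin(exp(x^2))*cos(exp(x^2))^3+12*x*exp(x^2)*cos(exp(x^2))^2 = 3*sin(2*exp(x^2)) - 3*cos(4*exp(x^2))/8 + C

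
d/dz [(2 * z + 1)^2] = 8*z + 4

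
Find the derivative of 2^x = 2^x*log(2)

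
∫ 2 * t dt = t^2 + C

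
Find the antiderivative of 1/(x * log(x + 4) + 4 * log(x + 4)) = log(2*log(x + 4)) + C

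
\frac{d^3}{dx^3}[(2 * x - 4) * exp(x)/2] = x*exp(x) + exp(x)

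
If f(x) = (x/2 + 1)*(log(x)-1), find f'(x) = (x*log(x) + 2)/(2*x)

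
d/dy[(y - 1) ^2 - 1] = 2*y - 2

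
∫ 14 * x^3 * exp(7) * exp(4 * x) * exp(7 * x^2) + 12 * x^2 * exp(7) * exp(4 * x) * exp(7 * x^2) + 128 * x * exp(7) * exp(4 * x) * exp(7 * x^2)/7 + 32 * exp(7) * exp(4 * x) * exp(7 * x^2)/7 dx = (x^2 + 4*x/7 + 1)*exp(7*x^2 + 4*x + 7) + C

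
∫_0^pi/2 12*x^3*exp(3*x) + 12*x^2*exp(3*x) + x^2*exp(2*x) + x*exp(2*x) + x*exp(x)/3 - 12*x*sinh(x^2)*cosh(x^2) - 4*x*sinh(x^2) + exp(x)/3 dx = -3*cosh(pi^2/4)^2 - 2*cosh(pi^2/4) + pi*exp(pi/2)/6 + 5 + pi^2*exp(pi)/8 + pi^3*exp(3*pi/2)/2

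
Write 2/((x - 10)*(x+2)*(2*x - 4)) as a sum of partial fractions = 1/(48*(x + 2)) - 1/(32*(x - 2)) + 1/(96*(x - 10))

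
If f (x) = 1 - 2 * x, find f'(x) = -2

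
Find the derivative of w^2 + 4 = 2*w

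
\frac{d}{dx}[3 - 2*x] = -2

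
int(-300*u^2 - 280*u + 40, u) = -100*u^3 - 140*u^2 + 40*u + C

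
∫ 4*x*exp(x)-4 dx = 4*(x - 1)*(exp(x) - 1) + C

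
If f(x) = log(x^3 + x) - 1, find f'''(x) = (6*x^6 - 6*x^4 + 6*x^2 + 2)/(x^9 + 3*x^7 + 3*x^5 + x^3)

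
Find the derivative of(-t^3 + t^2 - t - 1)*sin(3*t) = -3*t^3*cos(3*t) + 3*sqrt(2)*t^2*cos(3*t + pi/4) + 2*t*sin(3*t) - 3*t*cos(3*t) - sin(3*t) - 3*cos(3*t)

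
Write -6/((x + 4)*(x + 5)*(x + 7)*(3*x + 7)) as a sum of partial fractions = -81/(280*(3*x + 7)) + 1/(14*(x + 7)) - 3/(8*(x + 5)) + 2/(5*(x + 4))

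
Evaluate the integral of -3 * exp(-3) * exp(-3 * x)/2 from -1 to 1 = -1/2 + exp(-6)/2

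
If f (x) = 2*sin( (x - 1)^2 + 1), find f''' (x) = -16*x^3*cos(x^2 - 2*x + 2) + 48*x^2*cos(x^2 - 2*x + 2) - 24*x*sin(x^2 - 2*x + 2) - 48*x*cos(x^2 - 2*x + 2) + 24*sin(x^2 - 2*x + 2) + 16*cos(x^2 - 2*x + 2)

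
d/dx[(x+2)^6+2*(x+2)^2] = 6*x^5 + 60*x^4 + 240*x^3 + 480*x^2 + 484*x + 200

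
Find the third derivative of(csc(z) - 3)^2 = 2*(-3 + 4/sin(z) + 18/sin(z)^2 - 12/sin(z)^3)*cos(z)/sin(z)^2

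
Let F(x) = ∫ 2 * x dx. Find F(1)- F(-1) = 0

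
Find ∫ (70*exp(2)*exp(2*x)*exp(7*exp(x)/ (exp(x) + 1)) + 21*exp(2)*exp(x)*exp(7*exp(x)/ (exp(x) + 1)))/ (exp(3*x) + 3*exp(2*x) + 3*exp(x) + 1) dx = (9*exp(x) + 2)*exp((9*exp(x) + 2)/(exp(x) + 1))/(exp(x) + 1) + C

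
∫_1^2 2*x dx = 3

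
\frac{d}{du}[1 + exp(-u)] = -exp(-u)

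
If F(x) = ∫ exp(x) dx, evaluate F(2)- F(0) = -1 + exp(2)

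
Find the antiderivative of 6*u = 3*u^2 + C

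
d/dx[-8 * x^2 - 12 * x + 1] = -16*x - 12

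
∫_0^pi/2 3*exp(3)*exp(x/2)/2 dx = -3*exp(3) + 3*exp(pi/4 + 3)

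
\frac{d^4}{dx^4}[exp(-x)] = exp(-x)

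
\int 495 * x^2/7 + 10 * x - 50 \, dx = 165*x^3/7 + 5*x^2 - 50*x + C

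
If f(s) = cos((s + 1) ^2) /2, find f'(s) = -(s + 1)*sin(s^2 + 2*s + 1)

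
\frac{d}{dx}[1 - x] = -1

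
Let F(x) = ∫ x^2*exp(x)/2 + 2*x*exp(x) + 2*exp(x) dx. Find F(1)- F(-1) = -exp(-1)/2 + 5*E/2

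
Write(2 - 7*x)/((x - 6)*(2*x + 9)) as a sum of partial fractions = -67/(21*(2*x + 9)) - 40/(21*(x - 6))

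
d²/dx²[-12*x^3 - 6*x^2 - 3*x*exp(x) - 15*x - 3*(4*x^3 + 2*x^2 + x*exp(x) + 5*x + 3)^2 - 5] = -24*x^4*exp(x) - 1440*x^4 - 204*x^3*exp(x) - 960*x^3 - 12*x^2*exp(2*x) - 390*x^2*exp(x) - 1584*x^2 - 24*x*exp(2*x) - 213*x*exp(x) - 864*x - 6*exp(2*x) - 102*exp(x) - 234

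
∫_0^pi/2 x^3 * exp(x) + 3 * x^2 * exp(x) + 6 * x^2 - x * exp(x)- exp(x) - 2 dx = (2 + exp(pi/2))*(-pi/2 + pi^3/8)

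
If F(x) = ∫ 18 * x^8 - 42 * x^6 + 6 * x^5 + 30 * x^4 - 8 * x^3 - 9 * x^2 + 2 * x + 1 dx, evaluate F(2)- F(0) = 462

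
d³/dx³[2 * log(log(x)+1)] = (4*log(x)^2 + 14*log(x) + 14)/(x^3*log(x)^3 + 3*x^3*log(x)^2 + 3*x^3*log(x) + x^3)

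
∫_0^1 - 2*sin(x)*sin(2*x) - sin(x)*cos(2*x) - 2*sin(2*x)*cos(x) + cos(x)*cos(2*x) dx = -1 + (cos(1) + sin(1))*cos(2)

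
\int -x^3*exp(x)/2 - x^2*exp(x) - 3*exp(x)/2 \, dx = (-x^3 + x^2 - 2*x - 1)*exp(x)/2 + C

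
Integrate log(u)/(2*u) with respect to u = log(u)^2/4 + C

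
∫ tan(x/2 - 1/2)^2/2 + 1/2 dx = tan(x/2 - 1/2) + C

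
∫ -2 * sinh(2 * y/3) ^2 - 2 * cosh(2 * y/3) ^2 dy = -3*sinh(4*y/3)/2 + C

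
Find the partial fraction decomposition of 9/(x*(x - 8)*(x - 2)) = -3/(4*(x - 2)) + 3/(16*(x - 8)) + 9/(16*x)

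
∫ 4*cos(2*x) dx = 2*sin(2*x) + C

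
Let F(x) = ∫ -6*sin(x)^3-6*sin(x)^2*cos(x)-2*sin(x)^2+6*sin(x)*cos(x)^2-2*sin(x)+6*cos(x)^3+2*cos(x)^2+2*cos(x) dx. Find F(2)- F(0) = -4 + 2*cos(2) + sin(4) + 4*sqrt(2)*sin(pi/4 + 2)^3 + 2*sin(2)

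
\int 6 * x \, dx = 3*x^2 + C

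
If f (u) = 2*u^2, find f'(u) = 4*u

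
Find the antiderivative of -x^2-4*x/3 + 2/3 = -x^3/3 - 2*x^2/3 + 2*x/3 + C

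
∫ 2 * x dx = x^2 + C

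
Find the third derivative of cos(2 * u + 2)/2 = 4*sin(2*u + 2)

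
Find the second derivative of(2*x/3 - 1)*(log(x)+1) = (2*x + 3)/(3*x^2)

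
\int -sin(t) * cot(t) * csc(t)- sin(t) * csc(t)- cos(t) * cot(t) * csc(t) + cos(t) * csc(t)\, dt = 1/tan(t) + C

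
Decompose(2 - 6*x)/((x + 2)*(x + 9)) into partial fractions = -8/(x + 9) + 2/(x + 2)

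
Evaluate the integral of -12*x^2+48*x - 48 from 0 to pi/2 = -32 - 4*(-2 + pi/2)^3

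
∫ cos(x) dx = sin(x) + C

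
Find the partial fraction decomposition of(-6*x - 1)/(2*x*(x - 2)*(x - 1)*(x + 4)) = -23/(240*(x + 4)) + 7/(10*(x - 1)) - 13/(24*(x - 2)) - 1/(16*x)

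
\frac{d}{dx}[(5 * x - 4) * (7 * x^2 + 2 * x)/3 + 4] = 35*x^2 - 12*x - 8/3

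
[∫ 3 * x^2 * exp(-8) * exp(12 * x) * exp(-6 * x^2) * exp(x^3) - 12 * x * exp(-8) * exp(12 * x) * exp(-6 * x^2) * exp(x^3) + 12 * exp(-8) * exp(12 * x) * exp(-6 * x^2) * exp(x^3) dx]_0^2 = 1 - exp(-8)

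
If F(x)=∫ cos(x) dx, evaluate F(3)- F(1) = -sin(1) + sin(3)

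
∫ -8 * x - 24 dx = -4*x^2 - 24*x + C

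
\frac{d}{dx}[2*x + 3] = 2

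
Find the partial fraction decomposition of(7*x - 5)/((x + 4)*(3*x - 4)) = 13/(16*(3*x - 4)) + 33/(16*(x + 4))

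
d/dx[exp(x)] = exp(x)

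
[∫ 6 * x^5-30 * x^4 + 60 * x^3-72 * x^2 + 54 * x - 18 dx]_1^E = -4 + (-2 + (-1 + E)^3)^2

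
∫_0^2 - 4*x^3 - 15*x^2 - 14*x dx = -84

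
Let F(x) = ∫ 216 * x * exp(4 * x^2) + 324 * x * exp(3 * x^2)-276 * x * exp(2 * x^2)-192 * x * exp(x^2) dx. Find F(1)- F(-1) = 0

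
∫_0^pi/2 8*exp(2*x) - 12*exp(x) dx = -1 + (-3 + 2*exp(pi/2))^2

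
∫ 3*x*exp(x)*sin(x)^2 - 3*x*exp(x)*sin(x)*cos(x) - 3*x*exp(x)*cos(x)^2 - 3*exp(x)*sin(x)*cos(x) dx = -3*x*exp(x)*sin(2*x)/2 + C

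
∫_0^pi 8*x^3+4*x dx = 2*pi*(pi + pi^3)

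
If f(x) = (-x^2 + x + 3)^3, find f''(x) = -30*x^4 + 60*x^3 + 72*x^2 - 102*x - 36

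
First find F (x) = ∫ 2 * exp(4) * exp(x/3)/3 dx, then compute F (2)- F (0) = -2*exp(4) + 2*exp(14/3)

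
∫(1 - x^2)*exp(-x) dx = (x + 1)^2*exp(-x) + C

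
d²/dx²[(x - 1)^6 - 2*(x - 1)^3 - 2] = 30*x^4 - 120*x^3 + 180*x^2 - 132*x + 42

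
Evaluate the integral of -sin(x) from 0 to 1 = -1 + cos(1)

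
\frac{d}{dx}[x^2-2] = 2*x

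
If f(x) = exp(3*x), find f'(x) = 3*exp(3*x)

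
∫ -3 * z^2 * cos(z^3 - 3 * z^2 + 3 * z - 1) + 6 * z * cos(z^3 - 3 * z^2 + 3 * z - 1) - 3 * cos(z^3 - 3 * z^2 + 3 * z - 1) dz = -sin((z - 1)^3) + C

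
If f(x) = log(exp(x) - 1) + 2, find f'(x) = exp(x)/(exp(x) - 1)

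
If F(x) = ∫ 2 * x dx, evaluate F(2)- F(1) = 3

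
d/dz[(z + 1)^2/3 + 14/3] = 2*z/3 + 2/3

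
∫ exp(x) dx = exp(x) + C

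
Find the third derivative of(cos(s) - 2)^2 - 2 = 4*(2*cos(s) - 1)*sin(s)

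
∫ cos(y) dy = sin(y) + C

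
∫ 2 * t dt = t^2 + C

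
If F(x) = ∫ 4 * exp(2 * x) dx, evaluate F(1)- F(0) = -2 + 2*exp(2)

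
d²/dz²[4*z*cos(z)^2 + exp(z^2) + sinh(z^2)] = 4*z^2*exp(z^2) + 4*z^2*sinh(z^2) - 8*z*cos(2*z) + 2*exp(z^2) - 8*sin(2*z) + 2*cosh(z^2)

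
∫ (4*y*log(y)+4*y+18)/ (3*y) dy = 2*(2*y + 9)*log(y)/3 + C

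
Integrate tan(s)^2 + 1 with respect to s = tan(s) + C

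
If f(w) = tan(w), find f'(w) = cos(w)^(-2)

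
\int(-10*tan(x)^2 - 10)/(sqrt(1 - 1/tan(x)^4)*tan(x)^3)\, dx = -5*asec(tan(x)^2) + C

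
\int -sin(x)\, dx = cos(x) + C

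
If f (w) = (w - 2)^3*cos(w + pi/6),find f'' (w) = -w^3*cos(w + pi/6) - 6*w^2*sin(w + pi/6) + 6*w^2*cos(w + pi/6) + 24*w*sin(w + pi/6) - 6*w*cos(w + pi/6) - 24*sin(w + pi/6) - 4*cos(w + pi/6)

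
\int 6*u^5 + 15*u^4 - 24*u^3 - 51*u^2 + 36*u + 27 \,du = u^6 + 3*u^5 - 6*u^4 - 17*u^3 + 18*u^2 + 27*u + C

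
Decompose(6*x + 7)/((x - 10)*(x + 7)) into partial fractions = 35/(17*(x + 7)) + 67/(17*(x - 10))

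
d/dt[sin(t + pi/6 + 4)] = cos(t + pi/6 + 4)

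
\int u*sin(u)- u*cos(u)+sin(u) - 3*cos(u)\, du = -sqrt(2)*(u + 2)*sin(u + pi/4) + C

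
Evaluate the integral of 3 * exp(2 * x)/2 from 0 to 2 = -3/4 + 3*exp(4)/4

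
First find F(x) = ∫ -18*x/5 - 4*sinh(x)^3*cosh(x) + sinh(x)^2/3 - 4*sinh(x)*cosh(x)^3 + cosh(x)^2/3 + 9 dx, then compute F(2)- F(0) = -2*sinh(2)^2*cosh(2)^2 + sinh(4)/6 + 54/5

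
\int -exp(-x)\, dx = exp(-x) + C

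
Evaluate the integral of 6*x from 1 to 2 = 9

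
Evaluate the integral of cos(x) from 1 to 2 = -sin(1) + sin(2)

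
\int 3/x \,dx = 3*log(3*x) + C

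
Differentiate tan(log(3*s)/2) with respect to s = (tan(log(s)/2 + log(3)/2)^2 + 1)/(2*s)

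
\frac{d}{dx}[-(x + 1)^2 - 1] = -2*x - 2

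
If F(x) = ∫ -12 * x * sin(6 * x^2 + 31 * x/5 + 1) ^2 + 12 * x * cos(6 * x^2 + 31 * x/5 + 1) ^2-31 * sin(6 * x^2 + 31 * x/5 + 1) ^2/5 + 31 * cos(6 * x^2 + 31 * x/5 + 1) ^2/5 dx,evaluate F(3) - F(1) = -sin(132/5)/2 + sin(736/5)/2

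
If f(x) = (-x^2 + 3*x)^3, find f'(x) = -6*x^5 + 45*x^4 - 108*x^3 + 81*x^2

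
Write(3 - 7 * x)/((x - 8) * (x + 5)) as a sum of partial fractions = -38/(13*(x + 5)) - 53/(13*(x - 8))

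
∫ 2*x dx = x^2 + C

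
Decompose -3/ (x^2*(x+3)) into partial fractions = -1/(3*(x + 3)) + 1/(3*x) - 1/x^2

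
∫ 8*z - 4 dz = 4*z^2 - 4*z + C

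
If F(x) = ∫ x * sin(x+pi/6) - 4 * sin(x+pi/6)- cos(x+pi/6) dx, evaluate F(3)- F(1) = cos(pi/6 + 3) - 3*cos(pi/6 + 1)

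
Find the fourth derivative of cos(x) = cos(x)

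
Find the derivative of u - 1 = 1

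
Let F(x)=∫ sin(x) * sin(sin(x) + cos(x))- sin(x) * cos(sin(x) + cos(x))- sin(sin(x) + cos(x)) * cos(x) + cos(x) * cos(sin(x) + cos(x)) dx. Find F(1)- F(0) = sqrt(2)*(-sin(pi/4 + 1) + sin(pi/4 + sqrt(2)*sin(pi/4 + 1)))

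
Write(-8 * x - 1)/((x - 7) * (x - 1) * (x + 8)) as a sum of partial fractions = 7/(15*(x + 8)) + 1/(6*(x - 1)) - 19/(30*(x - 7))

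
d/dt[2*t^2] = 4*t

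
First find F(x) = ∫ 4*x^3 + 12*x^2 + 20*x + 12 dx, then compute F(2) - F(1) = 85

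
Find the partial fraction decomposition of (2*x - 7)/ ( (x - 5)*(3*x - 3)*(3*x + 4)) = -29/(133*(3*x + 4)) + 5/(84*(x - 1)) + 1/(76*(x - 5))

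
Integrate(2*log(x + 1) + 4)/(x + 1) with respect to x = (log(x + 1) + 2)^2 + C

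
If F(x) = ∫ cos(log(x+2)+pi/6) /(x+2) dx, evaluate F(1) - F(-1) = -1/2 + sin(pi/6 + log(3))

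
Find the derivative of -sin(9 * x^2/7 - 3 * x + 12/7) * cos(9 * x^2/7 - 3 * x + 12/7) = 18*x*sin(9*x^2/7 - 3*x + 12/7)^2/7 - 18*x*cos(9*x^2/7 - 3*x + 12/7)^2/7 - 3*sin(9*x^2/7 - 3*x + 12/7)^2 + 3*cos(9*x^2/7 - 3*x + 12/7)^2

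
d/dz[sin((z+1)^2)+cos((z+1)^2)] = -2*z*sin(z^2 + 2*z + 1) + 2*z*cos(z^2 + 2*z + 1) - 2*sin(z^2 + 2*z + 1) + 2*cos(z^2 + 2*z + 1)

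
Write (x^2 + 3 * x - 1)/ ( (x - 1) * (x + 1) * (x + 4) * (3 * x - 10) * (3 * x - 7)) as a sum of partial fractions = -103/(760*(3*x - 7)) + 181/(2002*(3*x - 10)) + 1/(2090*(x + 4)) + 1/(260*(x + 1)) + 3/(280*(x - 1))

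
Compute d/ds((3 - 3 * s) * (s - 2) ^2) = -9*s^2 + 30*s - 24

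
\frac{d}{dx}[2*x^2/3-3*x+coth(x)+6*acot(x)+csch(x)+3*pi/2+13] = -(-4*x^3 + 9*x^2 + 3*x^2*cosh(x)/sinh(x)^2 + 3*x^2/sinh(x)^2 - 4*x + 27 + 3*cosh(x)/sinh(x)^2 + 3/sinh(x)^2)/(3*(x^2 + 1))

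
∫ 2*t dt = t^2 + C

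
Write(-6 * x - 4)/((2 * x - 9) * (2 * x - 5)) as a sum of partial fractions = 19/(4*(2*x - 5)) - 31/(4*(2*x - 9))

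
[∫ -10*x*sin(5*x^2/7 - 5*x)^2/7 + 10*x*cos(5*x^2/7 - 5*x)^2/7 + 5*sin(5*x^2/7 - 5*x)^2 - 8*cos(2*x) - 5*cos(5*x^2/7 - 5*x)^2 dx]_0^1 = -4*sin(2) - sin(60/7)/2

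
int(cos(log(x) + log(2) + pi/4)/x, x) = sin(log(2*x) + pi/4) + C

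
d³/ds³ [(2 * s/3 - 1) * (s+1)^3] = 16*s + 6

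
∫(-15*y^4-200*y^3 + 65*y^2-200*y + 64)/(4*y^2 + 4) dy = -5*y^3/4 - 25*y^2 + 20*y + 4*acot(y) + C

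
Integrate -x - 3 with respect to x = -x^2/2 - 3*x + C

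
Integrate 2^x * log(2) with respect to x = 2^x + C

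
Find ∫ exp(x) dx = exp(x) + C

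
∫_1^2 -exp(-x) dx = -exp(-1) + exp(-2)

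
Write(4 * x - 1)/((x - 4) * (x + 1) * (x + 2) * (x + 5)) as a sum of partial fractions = 7/(36*(x + 5)) - 1/(2*(x + 2)) + 1/(4*(x + 1)) + 1/(18*(x - 4))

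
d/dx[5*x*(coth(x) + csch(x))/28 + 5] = -(5*x*cosh(x) + 5*x - 5*sinh(x) - 5*sinh(2*x)/2)/(28*sinh(x)^2)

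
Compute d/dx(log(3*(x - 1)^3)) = 3/(x - 1)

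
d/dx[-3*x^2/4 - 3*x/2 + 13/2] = -3*x/2 - 3/2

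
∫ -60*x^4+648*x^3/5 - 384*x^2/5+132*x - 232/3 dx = -12*x^5 + 162*x^4/5 - 128*x^3/5 + 66*x^2 - 232*x/3 + C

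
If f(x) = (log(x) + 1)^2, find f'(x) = (2*log(x) + 2)/x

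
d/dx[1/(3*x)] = -1/(3*x^2)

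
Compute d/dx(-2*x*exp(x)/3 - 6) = -2*x*exp(x)/3 - 2*exp(x)/3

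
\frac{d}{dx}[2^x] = 2^x*log(2)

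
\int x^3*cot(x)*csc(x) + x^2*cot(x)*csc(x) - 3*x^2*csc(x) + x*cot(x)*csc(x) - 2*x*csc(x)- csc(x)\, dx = -x*(x^2 + x + 1)*csc(x) + C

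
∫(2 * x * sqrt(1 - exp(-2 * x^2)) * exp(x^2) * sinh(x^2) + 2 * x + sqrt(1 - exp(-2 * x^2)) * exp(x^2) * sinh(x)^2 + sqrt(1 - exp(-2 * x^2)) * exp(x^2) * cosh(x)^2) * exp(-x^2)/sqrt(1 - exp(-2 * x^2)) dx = sinh(2*x)/2 + cosh(x^2) + asec(exp(x^2)) + C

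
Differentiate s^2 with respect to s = 2*s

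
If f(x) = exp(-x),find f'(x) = -exp(-x)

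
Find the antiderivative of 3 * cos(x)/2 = 3*sin(x)/2 + C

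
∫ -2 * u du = -u^2 + C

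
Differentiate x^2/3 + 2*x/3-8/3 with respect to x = 2*x/3 + 2/3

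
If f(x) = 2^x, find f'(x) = 2^x*log(2)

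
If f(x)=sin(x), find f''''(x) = sin(x)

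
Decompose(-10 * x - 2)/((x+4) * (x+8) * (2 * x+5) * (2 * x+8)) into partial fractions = 92/(99*(2*x + 5)) - 39/(176*(x + 8)) - 35/(144*(x + 4)) - 19/(12*(x + 4)^2)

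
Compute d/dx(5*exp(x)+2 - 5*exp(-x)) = (5*exp(2*x) + 5)*exp(-x)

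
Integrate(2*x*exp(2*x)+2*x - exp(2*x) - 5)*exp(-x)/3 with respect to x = 2*(2*x - 3)*sinh(x)/3 + C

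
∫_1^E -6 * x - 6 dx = 12 - 3*(1 + E)^2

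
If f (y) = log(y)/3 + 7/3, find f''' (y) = 2/(3*y^3)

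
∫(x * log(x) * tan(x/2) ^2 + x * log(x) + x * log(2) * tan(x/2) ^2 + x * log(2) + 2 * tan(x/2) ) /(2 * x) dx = log(2*x)*tan(x/2) + C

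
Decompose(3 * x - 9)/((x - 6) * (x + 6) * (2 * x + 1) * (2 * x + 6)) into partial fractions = 42/(715*(2*x + 1)) + 3/(88*(x + 6)) - 1/(15*(x + 3)) + 1/(312*(x - 6))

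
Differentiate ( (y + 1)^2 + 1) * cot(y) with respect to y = -y^2/sin(y)^2 + 2*y/tan(y) - 2*y/sin(y)^2 + 2/tan(y) - 2/sin(y)^2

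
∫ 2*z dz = z^2 + C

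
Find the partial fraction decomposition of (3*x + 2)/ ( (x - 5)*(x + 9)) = 25/(14*(x + 9)) + 17/(14*(x - 5))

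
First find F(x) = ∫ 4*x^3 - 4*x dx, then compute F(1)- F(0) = -1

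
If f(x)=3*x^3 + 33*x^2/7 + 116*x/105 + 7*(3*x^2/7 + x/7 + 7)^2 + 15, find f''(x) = 108*x^2/7 + 162*x/7 + 656/7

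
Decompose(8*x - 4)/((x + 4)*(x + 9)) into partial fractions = 76/(5*(x + 9)) - 36/(5*(x + 4))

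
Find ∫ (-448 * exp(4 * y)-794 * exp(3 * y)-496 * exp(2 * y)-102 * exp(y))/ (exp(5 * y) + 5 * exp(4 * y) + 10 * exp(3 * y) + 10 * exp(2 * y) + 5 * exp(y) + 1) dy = (-337*exp(4*y) - 900*exp(3*y) - 953*exp(2*y) - 470*exp(y) - 92)/(exp(4*y) + 4*exp(3*y) + 6*exp(2*y) + 4*exp(y) + 1) + C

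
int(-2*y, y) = -y^2 + C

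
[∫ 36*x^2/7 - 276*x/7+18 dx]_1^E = -3*(-3 + 2*E/7)*(-2*exp(2) + 2*E)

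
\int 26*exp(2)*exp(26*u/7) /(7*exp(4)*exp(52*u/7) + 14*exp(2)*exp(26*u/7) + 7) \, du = exp(26*u/7 + 2)/(exp(26*u/7 + 2) + 1) + C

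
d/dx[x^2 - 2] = 2*x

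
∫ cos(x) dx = sin(x) + C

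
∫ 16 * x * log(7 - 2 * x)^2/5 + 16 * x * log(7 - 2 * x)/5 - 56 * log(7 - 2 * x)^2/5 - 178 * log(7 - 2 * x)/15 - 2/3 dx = (2*x - 7)*(6*(2*x - 7)*log(7 - 2*x) - 5)*log(7 - 2*x)/15 + C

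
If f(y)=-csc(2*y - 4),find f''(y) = -8*cot(2*y - 4)^2*csc(2*y - 4) - 4*csc(2*y - 4)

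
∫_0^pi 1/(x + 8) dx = -log(12) + log(3*pi/2 + 12)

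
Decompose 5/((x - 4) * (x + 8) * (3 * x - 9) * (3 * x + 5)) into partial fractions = 45/(4522*(3*x + 5)) - 5/(7524*(x + 8)) - 5/(462*(x - 3)) + 5/(612*(x - 4))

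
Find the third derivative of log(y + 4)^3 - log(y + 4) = (6*log(y + 4)^2 - 18*log(y + 4) + 4)/(y^3 + 12*y^2 + 48*y + 64)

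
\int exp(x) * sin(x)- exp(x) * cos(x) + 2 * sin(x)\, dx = (-exp(x) - 2)*cos(x) + C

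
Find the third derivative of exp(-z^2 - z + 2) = (-8*z^3 - 12*z^2 + 6*z + 5)*exp(-z^2 - z + 2)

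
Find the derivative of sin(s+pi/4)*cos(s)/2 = cos(2*s + pi/4)/2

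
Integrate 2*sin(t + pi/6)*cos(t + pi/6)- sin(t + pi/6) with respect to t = (1 - cos(t + pi/6))*cos(t + pi/6) + C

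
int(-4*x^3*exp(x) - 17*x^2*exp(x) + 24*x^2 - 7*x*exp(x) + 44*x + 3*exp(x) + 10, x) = -x*(4*x^2 + 5*x - 3)*exp(x) + 2*(x + 1)*(4*x^2 + 7*x - 2) + C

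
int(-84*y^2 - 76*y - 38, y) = -28*y^3 - 38*y^2 - 38*y + C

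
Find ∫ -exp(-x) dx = exp(-x) + C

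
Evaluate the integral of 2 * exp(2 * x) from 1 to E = -exp(2) + exp(2*E)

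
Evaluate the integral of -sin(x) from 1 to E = cos(E) - cos(1)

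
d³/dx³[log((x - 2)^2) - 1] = 4/(x^3 - 6*x^2 + 12*x - 8)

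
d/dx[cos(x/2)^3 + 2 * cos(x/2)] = (3*sin(x/2)^2 - 5)*sin(x/2)/2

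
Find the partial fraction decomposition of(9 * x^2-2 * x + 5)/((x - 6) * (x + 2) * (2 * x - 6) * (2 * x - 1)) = 1/(11*(2*x - 1)) - 9/(80*(x + 2)) - 8/(15*(x - 3)) + 317/(528*(x - 6))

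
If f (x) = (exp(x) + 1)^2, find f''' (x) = 8*exp(2*x) + 2*exp(x)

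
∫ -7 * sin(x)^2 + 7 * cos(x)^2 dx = 7*sin(2*x)/2 + C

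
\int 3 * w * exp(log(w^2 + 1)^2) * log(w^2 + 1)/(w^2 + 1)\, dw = 3*exp(log(w^2 + 1)^2)/4 + C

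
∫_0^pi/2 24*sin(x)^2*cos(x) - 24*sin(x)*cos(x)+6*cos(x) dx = 2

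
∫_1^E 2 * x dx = -1 + exp(2)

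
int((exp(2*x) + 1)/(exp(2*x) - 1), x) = log(2*sinh(x)) + C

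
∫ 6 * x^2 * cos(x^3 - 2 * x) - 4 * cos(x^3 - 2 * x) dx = 2*sin(x*(x^2 - 2)) + C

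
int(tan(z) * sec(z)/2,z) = sec(z)/2 + C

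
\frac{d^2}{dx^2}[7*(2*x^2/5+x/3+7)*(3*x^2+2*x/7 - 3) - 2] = 504*x^2/5 + 234*x/5 + 4178/15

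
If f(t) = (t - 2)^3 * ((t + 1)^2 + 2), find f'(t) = 5*t^4 - 16*t^3 + 9*t^2 - 4*t + 20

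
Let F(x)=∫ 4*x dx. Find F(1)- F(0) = 2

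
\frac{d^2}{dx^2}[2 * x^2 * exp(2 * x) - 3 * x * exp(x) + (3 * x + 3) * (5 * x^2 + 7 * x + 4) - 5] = 8*x^2*exp(2*x) + 16*x*exp(2*x) - 3*x*exp(x) + 90*x + 4*exp(2*x) - 6*exp(x) + 72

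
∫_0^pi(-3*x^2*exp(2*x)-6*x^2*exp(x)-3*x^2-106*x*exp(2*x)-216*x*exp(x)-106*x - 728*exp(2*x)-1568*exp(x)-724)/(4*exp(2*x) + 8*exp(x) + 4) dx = (-29 - pi)*(exp(pi)/(1 + exp(pi)) + pi^2/4 + 7 + 6*pi) + 435/2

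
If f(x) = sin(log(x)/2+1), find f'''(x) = (6*sin(log(x)/2 + 1) + 7*cos(log(x)/2 + 1))/(8*x^3)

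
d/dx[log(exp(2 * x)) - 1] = 2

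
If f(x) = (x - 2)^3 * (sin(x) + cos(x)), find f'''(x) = x^3*sin(x) - x^3*cos(x) - 15*x^2*sin(x) - 3*x^2*cos(x) + 30*x*sin(x) + 42*x*cos(x) - 2*sin(x) - 58*cos(x)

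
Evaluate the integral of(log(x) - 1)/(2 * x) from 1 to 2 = -log(2)/2 + log(2)^2/4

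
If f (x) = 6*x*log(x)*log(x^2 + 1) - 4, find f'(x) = (6*x^2*log(x)*log(x^2 + 1) + 12*x^2*log(x) + 6*x^2*log(x^2 + 1) + 6*log(x)*log(x^2 + 1) + 6*log(x^2 + 1))/(x^2 + 1)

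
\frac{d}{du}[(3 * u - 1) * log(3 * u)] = (3*u*log(u) + 3*u + 3*u*log(3) - 1)/u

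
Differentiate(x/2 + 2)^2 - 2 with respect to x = x/2 + 2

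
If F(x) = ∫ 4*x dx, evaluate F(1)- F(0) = 2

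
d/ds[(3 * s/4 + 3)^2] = 9*s/8 + 9/2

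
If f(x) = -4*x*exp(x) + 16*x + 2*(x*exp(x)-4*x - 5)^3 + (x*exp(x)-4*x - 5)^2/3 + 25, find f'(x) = 6*x^3*exp(3*x) - 48*x^3*exp(2*x) + 96*x^3*exp(x) + 6*x^2*exp(3*x) - 394*x^2*exp(2*x)/3 + 1576*x^2*exp(x)/3 - 384*x^2 - 178*x*exp(2*x)/3 + 1852*x*exp(x)/3 - 2848*x/3 + 428*exp(x)/3 - 1712/3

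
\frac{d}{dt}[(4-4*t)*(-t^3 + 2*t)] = 16*t^3 - 12*t^2 - 16*t + 8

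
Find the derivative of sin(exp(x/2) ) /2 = exp(x/2)*cos(exp(x/2))/4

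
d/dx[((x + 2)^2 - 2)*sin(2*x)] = 2*x^2*cos(2*x) + 2*x*sin(2*x) + 8*x*cos(2*x) + 4*sin(2*x) + 4*cos(2*x)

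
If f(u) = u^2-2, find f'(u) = 2*u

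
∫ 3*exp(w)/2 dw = 3*exp(w)/2 + C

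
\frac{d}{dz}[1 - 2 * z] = -2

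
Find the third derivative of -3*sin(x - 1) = 3*cos(x - 1)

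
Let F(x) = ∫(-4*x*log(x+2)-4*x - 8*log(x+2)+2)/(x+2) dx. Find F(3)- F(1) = -10*log(5) + 2*log(3)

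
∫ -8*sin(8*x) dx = cos(8*x) + C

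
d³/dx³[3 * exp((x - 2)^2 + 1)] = 24*x^3*exp(x^2 - 4*x + 5) - 144*x^2*exp(x^2 - 4*x + 5) + 324*x*exp(x^2 - 4*x + 5) - 264*exp(x^2 - 4*x + 5)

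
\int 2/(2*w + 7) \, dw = log(2*w + 7) + C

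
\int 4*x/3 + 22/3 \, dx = 2*x^2/3 + 22*x/3 + C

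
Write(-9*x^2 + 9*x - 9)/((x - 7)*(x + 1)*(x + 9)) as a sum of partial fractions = -819/(128*(x + 9)) + 27/(64*(x + 1)) - 387/(128*(x - 7))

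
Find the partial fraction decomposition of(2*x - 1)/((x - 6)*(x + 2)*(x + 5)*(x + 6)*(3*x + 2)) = 189/(16640*(3*x + 2)) - 13/(768*(x + 6)) + 1/(39*(x + 5)) - 5/(384*(x + 2)) + 1/(1920*(x - 6))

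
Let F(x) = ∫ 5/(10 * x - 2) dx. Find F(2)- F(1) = -log(2) + log(3)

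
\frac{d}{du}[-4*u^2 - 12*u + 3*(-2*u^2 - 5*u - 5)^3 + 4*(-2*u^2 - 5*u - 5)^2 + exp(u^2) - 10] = -144*u^5 - 900*u^4 - 2456*u^3 - 3585*u^2 + 2*u*exp(u^2) - 2798*u - 937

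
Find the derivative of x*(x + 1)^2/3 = x^2 + 4*x/3 + 1/3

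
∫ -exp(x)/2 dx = -exp(x)/2 + C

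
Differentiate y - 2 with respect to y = 1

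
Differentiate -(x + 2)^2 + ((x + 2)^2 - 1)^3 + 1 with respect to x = 6*x^5 + 60*x^4 + 228*x^3 + 408*x^2 + 340*x + 104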